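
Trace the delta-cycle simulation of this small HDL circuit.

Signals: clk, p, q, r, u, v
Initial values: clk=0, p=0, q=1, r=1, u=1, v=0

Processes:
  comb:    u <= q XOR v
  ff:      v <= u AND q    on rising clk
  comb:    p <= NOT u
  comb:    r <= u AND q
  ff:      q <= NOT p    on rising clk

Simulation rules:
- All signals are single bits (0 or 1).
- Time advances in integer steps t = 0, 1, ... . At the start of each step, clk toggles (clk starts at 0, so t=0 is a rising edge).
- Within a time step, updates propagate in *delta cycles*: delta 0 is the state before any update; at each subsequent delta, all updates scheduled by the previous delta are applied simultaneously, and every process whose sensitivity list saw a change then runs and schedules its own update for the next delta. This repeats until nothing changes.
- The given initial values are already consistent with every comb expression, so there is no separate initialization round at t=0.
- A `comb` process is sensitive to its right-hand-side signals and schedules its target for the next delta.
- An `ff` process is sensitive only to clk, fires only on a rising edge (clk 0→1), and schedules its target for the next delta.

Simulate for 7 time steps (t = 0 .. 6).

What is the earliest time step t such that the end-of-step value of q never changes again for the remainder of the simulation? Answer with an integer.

t=0 Δ0: clk=0 v=0 r=1 p=0 q=1 u=1
  Δ1: clk:0→1
  Δ2: v:0→1
  Δ3: u:1→0
  Δ4: r:1→0, p:0→1
  (4Δ to stable)
t=1 Δ0: clk=1 v=1 r=0 p=1 q=1 u=0
  Δ1: clk:1→0
  (1Δ to stable)
t=2 Δ0: clk=0 v=1 r=0 p=1 q=1 u=0
  Δ1: clk:0→1
  Δ2: v:1→0, q:1→0
  (2Δ to stable)
t=3 Δ0: clk=1 v=0 r=0 p=1 q=0 u=0
  Δ1: clk:1→0
  (1Δ to stable)
t=4 Δ0: clk=0 v=0 r=0 p=1 q=0 u=0
  Δ1: clk:0→1
  (1Δ to stable)
t=5 Δ0: clk=1 v=0 r=0 p=1 q=0 u=0
  Δ1: clk:1→0
  (1Δ to stable)
t=6 Δ0: clk=0 v=0 r=0 p=1 q=0 u=0
  Δ1: clk:0→1
  (1Δ to stable)

2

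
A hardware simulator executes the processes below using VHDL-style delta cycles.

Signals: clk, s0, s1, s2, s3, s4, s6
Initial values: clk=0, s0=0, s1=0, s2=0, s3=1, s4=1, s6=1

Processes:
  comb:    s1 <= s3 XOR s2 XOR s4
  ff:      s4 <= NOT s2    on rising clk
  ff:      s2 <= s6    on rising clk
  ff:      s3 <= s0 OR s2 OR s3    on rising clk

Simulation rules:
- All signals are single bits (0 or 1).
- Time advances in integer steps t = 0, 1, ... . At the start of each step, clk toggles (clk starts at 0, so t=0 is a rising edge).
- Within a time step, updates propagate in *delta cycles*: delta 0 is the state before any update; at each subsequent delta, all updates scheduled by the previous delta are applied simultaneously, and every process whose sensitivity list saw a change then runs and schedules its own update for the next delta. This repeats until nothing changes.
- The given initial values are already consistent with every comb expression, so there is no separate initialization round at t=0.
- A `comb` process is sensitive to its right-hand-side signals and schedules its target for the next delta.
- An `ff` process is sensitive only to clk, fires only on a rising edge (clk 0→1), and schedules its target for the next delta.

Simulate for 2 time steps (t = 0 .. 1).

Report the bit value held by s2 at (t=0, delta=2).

1

t=0 Δ0: s1=0 s2=0 s0=0 s6=1 s3=1 s4=1 clk=0
  Δ1: clk:0→1
  Δ2: s2:0→1
  Δ3: s1:0→1
  (3Δ to stable)
t=1 Δ0: s1=1 s2=1 s0=0 s6=1 s3=1 s4=1 clk=1
  Δ1: clk:1→0
  (1Δ to stable)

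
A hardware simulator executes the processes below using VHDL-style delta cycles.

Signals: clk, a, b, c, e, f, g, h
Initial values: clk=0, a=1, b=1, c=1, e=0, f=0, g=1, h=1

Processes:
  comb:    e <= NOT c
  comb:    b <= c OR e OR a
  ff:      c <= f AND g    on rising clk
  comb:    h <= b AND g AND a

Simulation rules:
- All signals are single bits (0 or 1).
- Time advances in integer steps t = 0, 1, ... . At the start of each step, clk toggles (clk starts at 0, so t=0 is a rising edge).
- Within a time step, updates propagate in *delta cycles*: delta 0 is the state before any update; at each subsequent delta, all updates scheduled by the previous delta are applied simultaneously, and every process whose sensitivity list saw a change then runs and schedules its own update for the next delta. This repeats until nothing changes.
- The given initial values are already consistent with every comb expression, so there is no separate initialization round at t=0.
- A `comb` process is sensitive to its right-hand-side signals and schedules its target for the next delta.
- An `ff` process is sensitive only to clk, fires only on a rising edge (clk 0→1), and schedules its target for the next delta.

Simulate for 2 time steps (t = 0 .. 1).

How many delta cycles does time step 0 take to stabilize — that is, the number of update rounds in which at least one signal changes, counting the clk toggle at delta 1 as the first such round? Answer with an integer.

3

t=0 Δ0: h=1 e=0 g=1 c=1 b=1 f=0 a=1 clk=0
  Δ1: clk:0→1
  Δ2: c:1→0
  Δ3: e:0→1
  (3Δ to stable)
t=1 Δ0: h=1 e=1 g=1 c=0 b=1 f=0 a=1 clk=1
  Δ1: clk:1→0
  (1Δ to stable)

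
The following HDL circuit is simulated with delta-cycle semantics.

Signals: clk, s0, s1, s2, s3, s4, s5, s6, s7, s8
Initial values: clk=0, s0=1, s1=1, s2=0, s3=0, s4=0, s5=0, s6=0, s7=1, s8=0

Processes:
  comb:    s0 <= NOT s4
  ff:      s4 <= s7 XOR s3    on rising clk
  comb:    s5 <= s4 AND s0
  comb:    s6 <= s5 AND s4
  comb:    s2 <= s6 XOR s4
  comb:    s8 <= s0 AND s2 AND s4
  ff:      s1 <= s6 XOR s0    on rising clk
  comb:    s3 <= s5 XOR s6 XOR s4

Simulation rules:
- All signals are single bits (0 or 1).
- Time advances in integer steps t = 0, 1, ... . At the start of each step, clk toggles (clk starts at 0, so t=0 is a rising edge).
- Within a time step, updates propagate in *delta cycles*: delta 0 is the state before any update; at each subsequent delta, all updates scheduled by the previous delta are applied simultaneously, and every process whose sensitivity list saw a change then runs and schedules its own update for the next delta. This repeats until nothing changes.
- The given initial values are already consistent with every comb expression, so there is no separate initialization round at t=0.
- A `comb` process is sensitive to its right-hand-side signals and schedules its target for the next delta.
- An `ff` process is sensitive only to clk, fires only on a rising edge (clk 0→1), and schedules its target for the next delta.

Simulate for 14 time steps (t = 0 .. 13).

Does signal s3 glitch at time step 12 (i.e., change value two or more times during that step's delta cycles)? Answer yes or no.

t=0 Δ0: s3=0 s4=0 s2=0 s8=0 s7=1 s5=0 s6=0 s1=1 s0=1 clk=0
  Δ1: clk:0→1
  Δ2: s4:0→1
  Δ3: s3:0→1, s2:0→1, s5:0→1, s0:1→0
  Δ4: s3:1→0, s5:1→0, s6:0→1
  Δ5: s2:1→0, s6:1→0
  Δ6: s3:0→1, s2:0→1
  (6Δ to stable)
t=1 Δ0: s3=1 s4=1 s2=1 s8=0 s7=1 s5=0 s6=0 s1=1 s0=0 clk=1
  Δ1: clk:1→0
  (1Δ to stable)
t=2 Δ0: s3=1 s4=1 s2=1 s8=0 s7=1 s5=0 s6=0 s1=1 s0=0 clk=0
  Δ1: clk:0→1
  Δ2: s4:1→0, s1:1→0
  Δ3: s3:1→0, s2:1→0, s0:0→1
  (3Δ to stable)
t=3 Δ0: s3=0 s4=0 s2=0 s8=0 s7=1 s5=0 s6=0 s1=0 s0=1 clk=1
  Δ1: clk:1→0
  (1Δ to stable)
t=4 Δ0: s3=0 s4=0 s2=0 s8=0 s7=1 s5=0 s6=0 s1=0 s0=1 clk=0
  Δ1: clk:0→1
  Δ2: s4:0→1, s1:0→1
  Δ3: s3:0→1, s2:0→1, s5:0→1, s0:1→0
  Δ4: s3:1→0, s5:1→0, s6:0→1
  Δ5: s2:1→0, s6:1→0
  Δ6: s3:0→1, s2:0→1
  (6Δ to stable)
t=5 Δ0: s3=1 s4=1 s2=1 s8=0 s7=1 s5=0 s6=0 s1=1 s0=0 clk=1
  Δ1: clk:1→0
  (1Δ to stable)
t=6 Δ0: s3=1 s4=1 s2=1 s8=0 s7=1 s5=0 s6=0 s1=1 s0=0 clk=0
  Δ1: clk:0→1
  Δ2: s4:1→0, s1:1→0
  Δ3: s3:1→0, s2:1→0, s0:0→1
  (3Δ to stable)
t=7 Δ0: s3=0 s4=0 s2=0 s8=0 s7=1 s5=0 s6=0 s1=0 s0=1 clk=1
  Δ1: clk:1→0
  (1Δ to stable)
t=8 Δ0: s3=0 s4=0 s2=0 s8=0 s7=1 s5=0 s6=0 s1=0 s0=1 clk=0
  Δ1: clk:0→1
  Δ2: s4:0→1, s1:0→1
  Δ3: s3:0→1, s2:0→1, s5:0→1, s0:1→0
  Δ4: s3:1→0, s5:1→0, s6:0→1
  Δ5: s2:1→0, s6:1→0
  Δ6: s3:0→1, s2:0→1
  (6Δ to stable)
t=9 Δ0: s3=1 s4=1 s2=1 s8=0 s7=1 s5=0 s6=0 s1=1 s0=0 clk=1
  Δ1: clk:1→0
  (1Δ to stable)
t=10 Δ0: s3=1 s4=1 s2=1 s8=0 s7=1 s5=0 s6=0 s1=1 s0=0 clk=0
  Δ1: clk:0→1
  Δ2: s4:1→0, s1:1→0
  Δ3: s3:1→0, s2:1→0, s0:0→1
  (3Δ to stable)
t=11 Δ0: s3=0 s4=0 s2=0 s8=0 s7=1 s5=0 s6=0 s1=0 s0=1 clk=1
  Δ1: clk:1→0
  (1Δ to stable)
t=12 Δ0: s3=0 s4=0 s2=0 s8=0 s7=1 s5=0 s6=0 s1=0 s0=1 clk=0
  Δ1: clk:0→1
  Δ2: s4:0→1, s1:0→1
  Δ3: s3:0→1, s2:0→1, s5:0→1, s0:1→0
  Δ4: s3:1→0, s5:1→0, s6:0→1
  Δ5: s2:1→0, s6:1→0
  Δ6: s3:0→1, s2:0→1
  (6Δ to stable)
t=13 Δ0: s3=1 s4=1 s2=1 s8=0 s7=1 s5=0 s6=0 s1=1 s0=0 clk=1
  Δ1: clk:1→0
  (1Δ to stable)

yes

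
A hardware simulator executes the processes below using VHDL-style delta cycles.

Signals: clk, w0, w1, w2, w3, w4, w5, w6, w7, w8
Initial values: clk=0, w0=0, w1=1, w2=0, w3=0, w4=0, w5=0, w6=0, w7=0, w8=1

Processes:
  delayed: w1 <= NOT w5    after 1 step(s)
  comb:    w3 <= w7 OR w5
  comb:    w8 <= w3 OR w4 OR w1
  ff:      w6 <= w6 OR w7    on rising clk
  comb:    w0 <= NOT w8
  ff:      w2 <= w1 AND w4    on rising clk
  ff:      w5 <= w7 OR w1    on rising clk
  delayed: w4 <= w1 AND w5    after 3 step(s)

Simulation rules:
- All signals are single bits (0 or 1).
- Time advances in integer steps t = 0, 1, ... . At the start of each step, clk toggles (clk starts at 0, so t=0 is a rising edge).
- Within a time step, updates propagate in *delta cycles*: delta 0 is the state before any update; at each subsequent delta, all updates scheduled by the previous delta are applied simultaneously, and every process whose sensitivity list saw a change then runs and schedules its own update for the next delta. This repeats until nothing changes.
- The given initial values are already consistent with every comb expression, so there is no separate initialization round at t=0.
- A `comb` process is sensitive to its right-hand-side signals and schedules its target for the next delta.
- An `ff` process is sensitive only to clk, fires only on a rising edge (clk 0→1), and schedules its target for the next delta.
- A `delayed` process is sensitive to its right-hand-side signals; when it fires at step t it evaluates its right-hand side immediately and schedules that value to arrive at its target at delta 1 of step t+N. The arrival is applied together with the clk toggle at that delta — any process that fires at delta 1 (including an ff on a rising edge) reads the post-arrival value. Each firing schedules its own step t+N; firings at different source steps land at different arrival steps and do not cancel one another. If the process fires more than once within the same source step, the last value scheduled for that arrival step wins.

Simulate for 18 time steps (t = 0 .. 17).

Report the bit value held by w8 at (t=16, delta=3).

1

t0.Δ0 w7=0 w2=0 clk=0 w5=0 w4=0 w1=1 w8=1 w3=0 w0=0 w6=0
t0.Δ1 w7=0 w2=0 clk=1 w5=0 w4=0 w1=1 w8=1 w3=0 w0=0 w6=0
t0.Δ2 w7=0 w2=0 clk=1 w5=1 w4=0 w1=1 w8=1 w3=0 w0=0 w6=0
t0.Δ3 w7=0 w2=0 clk=1 w5=1 w4=0 w1=1 w8=1 w3=1 w0=0 w6=0
t1.Δ0 w7=0 w2=0 clk=1 w5=1 w4=0 w1=1 w8=1 w3=1 w0=0 w6=0
t1.Δ1 w7=0 w2=0 clk=0 w5=1 w4=0 w1=0 w8=1 w3=1 w0=0 w6=0
t2.Δ0 w7=0 w2=0 clk=0 w5=1 w4=0 w1=0 w8=1 w3=1 w0=0 w6=0
t2.Δ1 w7=0 w2=0 clk=1 w5=1 w4=0 w1=0 w8=1 w3=1 w0=0 w6=0
t2.Δ2 w7=0 w2=0 clk=1 w5=0 w4=0 w1=0 w8=1 w3=1 w0=0 w6=0
t2.Δ3 w7=0 w2=0 clk=1 w5=0 w4=0 w1=0 w8=1 w3=0 w0=0 w6=0
t2.Δ4 w7=0 w2=0 clk=1 w5=0 w4=0 w1=0 w8=0 w3=0 w0=0 w6=0
t2.Δ5 w7=0 w2=0 clk=1 w5=0 w4=0 w1=0 w8=0 w3=0 w0=1 w6=0
t3.Δ0 w7=0 w2=0 clk=1 w5=0 w4=0 w1=0 w8=0 w3=0 w0=1 w6=0
t3.Δ1 w7=0 w2=0 clk=0 w5=0 w4=1 w1=1 w8=0 w3=0 w0=1 w6=0
t3.Δ2 w7=0 w2=0 clk=0 w5=0 w4=1 w1=1 w8=1 w3=0 w0=1 w6=0
t3.Δ3 w7=0 w2=0 clk=0 w5=0 w4=1 w1=1 w8=1 w3=0 w0=0 w6=0
t4.Δ0 w7=0 w2=0 clk=0 w5=0 w4=1 w1=1 w8=1 w3=0 w0=0 w6=0
t4.Δ1 w7=0 w2=0 clk=1 w5=0 w4=0 w1=1 w8=1 w3=0 w0=0 w6=0
t4.Δ2 w7=0 w2=0 clk=1 w5=1 w4=0 w1=1 w8=1 w3=0 w0=0 w6=0
t4.Δ3 w7=0 w2=0 clk=1 w5=1 w4=0 w1=1 w8=1 w3=1 w0=0 w6=0
t5.Δ0 w7=0 w2=0 clk=1 w5=1 w4=0 w1=1 w8=1 w3=1 w0=0 w6=0
t5.Δ1 w7=0 w2=0 clk=0 w5=1 w4=0 w1=0 w8=1 w3=1 w0=0 w6=0
t6.Δ0 w7=0 w2=0 clk=0 w5=1 w4=0 w1=0 w8=1 w3=1 w0=0 w6=0
t6.Δ1 w7=0 w2=0 clk=1 w5=1 w4=0 w1=0 w8=1 w3=1 w0=0 w6=0
t6.Δ2 w7=0 w2=0 clk=1 w5=0 w4=0 w1=0 w8=1 w3=1 w0=0 w6=0
t6.Δ3 w7=0 w2=0 clk=1 w5=0 w4=0 w1=0 w8=1 w3=0 w0=0 w6=0
t6.Δ4 w7=0 w2=0 clk=1 w5=0 w4=0 w1=0 w8=0 w3=0 w0=0 w6=0
t6.Δ5 w7=0 w2=0 clk=1 w5=0 w4=0 w1=0 w8=0 w3=0 w0=1 w6=0
t7.Δ0 w7=0 w2=0 clk=1 w5=0 w4=0 w1=0 w8=0 w3=0 w0=1 w6=0
t7.Δ1 w7=0 w2=0 clk=0 w5=0 w4=1 w1=1 w8=0 w3=0 w0=1 w6=0
t7.Δ2 w7=0 w2=0 clk=0 w5=0 w4=1 w1=1 w8=1 w3=0 w0=1 w6=0
t7.Δ3 w7=0 w2=0 clk=0 w5=0 w4=1 w1=1 w8=1 w3=0 w0=0 w6=0
t8.Δ0 w7=0 w2=0 clk=0 w5=0 w4=1 w1=1 w8=1 w3=0 w0=0 w6=0
t8.Δ1 w7=0 w2=0 clk=1 w5=0 w4=0 w1=1 w8=1 w3=0 w0=0 w6=0
t8.Δ2 w7=0 w2=0 clk=1 w5=1 w4=0 w1=1 w8=1 w3=0 w0=0 w6=0
t8.Δ3 w7=0 w2=0 clk=1 w5=1 w4=0 w1=1 w8=1 w3=1 w0=0 w6=0
t9.Δ0 w7=0 w2=0 clk=1 w5=1 w4=0 w1=1 w8=1 w3=1 w0=0 w6=0
t9.Δ1 w7=0 w2=0 clk=0 w5=1 w4=0 w1=0 w8=1 w3=1 w0=0 w6=0
t10.Δ0 w7=0 w2=0 clk=0 w5=1 w4=0 w1=0 w8=1 w3=1 w0=0 w6=0
t10.Δ1 w7=0 w2=0 clk=1 w5=1 w4=0 w1=0 w8=1 w3=1 w0=0 w6=0
t10.Δ2 w7=0 w2=0 clk=1 w5=0 w4=0 w1=0 w8=1 w3=1 w0=0 w6=0
t10.Δ3 w7=0 w2=0 clk=1 w5=0 w4=0 w1=0 w8=1 w3=0 w0=0 w6=0
t10.Δ4 w7=0 w2=0 clk=1 w5=0 w4=0 w1=0 w8=0 w3=0 w0=0 w6=0
t10.Δ5 w7=0 w2=0 clk=1 w5=0 w4=0 w1=0 w8=0 w3=0 w0=1 w6=0
t11.Δ0 w7=0 w2=0 clk=1 w5=0 w4=0 w1=0 w8=0 w3=0 w0=1 w6=0
t11.Δ1 w7=0 w2=0 clk=0 w5=0 w4=1 w1=1 w8=0 w3=0 w0=1 w6=0
t11.Δ2 w7=0 w2=0 clk=0 w5=0 w4=1 w1=1 w8=1 w3=0 w0=1 w6=0
t11.Δ3 w7=0 w2=0 clk=0 w5=0 w4=1 w1=1 w8=1 w3=0 w0=0 w6=0
t12.Δ0 w7=0 w2=0 clk=0 w5=0 w4=1 w1=1 w8=1 w3=0 w0=0 w6=0
t12.Δ1 w7=0 w2=0 clk=1 w5=0 w4=0 w1=1 w8=1 w3=0 w0=0 w6=0
t12.Δ2 w7=0 w2=0 clk=1 w5=1 w4=0 w1=1 w8=1 w3=0 w0=0 w6=0
t12.Δ3 w7=0 w2=0 clk=1 w5=1 w4=0 w1=1 w8=1 w3=1 w0=0 w6=0
t13.Δ0 w7=0 w2=0 clk=1 w5=1 w4=0 w1=1 w8=1 w3=1 w0=0 w6=0
t13.Δ1 w7=0 w2=0 clk=0 w5=1 w4=0 w1=0 w8=1 w3=1 w0=0 w6=0
t14.Δ0 w7=0 w2=0 clk=0 w5=1 w4=0 w1=0 w8=1 w3=1 w0=0 w6=0
t14.Δ1 w7=0 w2=0 clk=1 w5=1 w4=0 w1=0 w8=1 w3=1 w0=0 w6=0
t14.Δ2 w7=0 w2=0 clk=1 w5=0 w4=0 w1=0 w8=1 w3=1 w0=0 w6=0
t14.Δ3 w7=0 w2=0 clk=1 w5=0 w4=0 w1=0 w8=1 w3=0 w0=0 w6=0
t14.Δ4 w7=0 w2=0 clk=1 w5=0 w4=0 w1=0 w8=0 w3=0 w0=0 w6=0
t14.Δ5 w7=0 w2=0 clk=1 w5=0 w4=0 w1=0 w8=0 w3=0 w0=1 w6=0
t15.Δ0 w7=0 w2=0 clk=1 w5=0 w4=0 w1=0 w8=0 w3=0 w0=1 w6=0
t15.Δ1 w7=0 w2=0 clk=0 w5=0 w4=1 w1=1 w8=0 w3=0 w0=1 w6=0
t15.Δ2 w7=0 w2=0 clk=0 w5=0 w4=1 w1=1 w8=1 w3=0 w0=1 w6=0
t15.Δ3 w7=0 w2=0 clk=0 w5=0 w4=1 w1=1 w8=1 w3=0 w0=0 w6=0
t16.Δ0 w7=0 w2=0 clk=0 w5=0 w4=1 w1=1 w8=1 w3=0 w0=0 w6=0
t16.Δ1 w7=0 w2=0 clk=1 w5=0 w4=0 w1=1 w8=1 w3=0 w0=0 w6=0
t16.Δ2 w7=0 w2=0 clk=1 w5=1 w4=0 w1=1 w8=1 w3=0 w0=0 w6=0
t16.Δ3 w7=0 w2=0 clk=1 w5=1 w4=0 w1=1 w8=1 w3=1 w0=0 w6=0
t17.Δ0 w7=0 w2=0 clk=1 w5=1 w4=0 w1=1 w8=1 w3=1 w0=0 w6=0
t17.Δ1 w7=0 w2=0 clk=0 w5=1 w4=0 w1=0 w8=1 w3=1 w0=0 w6=0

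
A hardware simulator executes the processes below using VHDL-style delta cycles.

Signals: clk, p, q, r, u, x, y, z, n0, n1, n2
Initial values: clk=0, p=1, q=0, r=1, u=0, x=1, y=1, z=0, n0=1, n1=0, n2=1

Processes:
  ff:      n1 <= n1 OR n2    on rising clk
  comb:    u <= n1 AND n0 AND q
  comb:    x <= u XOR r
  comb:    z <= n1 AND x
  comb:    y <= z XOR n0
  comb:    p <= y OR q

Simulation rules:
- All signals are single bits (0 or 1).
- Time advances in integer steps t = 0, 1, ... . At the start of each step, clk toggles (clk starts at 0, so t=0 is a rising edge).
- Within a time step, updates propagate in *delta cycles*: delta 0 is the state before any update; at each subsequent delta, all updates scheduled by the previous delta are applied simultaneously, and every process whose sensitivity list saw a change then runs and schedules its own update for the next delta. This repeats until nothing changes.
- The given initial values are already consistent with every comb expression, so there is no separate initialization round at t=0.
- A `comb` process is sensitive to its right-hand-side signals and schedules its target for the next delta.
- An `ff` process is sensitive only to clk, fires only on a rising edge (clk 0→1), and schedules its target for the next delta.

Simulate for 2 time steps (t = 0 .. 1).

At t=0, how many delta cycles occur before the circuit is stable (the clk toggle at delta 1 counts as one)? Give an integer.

[bits: r,q,u,y,n2,n1,p,x,n0,clk,z]
t=0: Δ0=10011011100 Δ1=10011011110 Δ2=10011111110 Δ3=10011111111 Δ4=10001111111 Δ5=10001101111 | 5Δ
t=1: Δ0=10001101111 Δ1=10001101101 | 1Δ

5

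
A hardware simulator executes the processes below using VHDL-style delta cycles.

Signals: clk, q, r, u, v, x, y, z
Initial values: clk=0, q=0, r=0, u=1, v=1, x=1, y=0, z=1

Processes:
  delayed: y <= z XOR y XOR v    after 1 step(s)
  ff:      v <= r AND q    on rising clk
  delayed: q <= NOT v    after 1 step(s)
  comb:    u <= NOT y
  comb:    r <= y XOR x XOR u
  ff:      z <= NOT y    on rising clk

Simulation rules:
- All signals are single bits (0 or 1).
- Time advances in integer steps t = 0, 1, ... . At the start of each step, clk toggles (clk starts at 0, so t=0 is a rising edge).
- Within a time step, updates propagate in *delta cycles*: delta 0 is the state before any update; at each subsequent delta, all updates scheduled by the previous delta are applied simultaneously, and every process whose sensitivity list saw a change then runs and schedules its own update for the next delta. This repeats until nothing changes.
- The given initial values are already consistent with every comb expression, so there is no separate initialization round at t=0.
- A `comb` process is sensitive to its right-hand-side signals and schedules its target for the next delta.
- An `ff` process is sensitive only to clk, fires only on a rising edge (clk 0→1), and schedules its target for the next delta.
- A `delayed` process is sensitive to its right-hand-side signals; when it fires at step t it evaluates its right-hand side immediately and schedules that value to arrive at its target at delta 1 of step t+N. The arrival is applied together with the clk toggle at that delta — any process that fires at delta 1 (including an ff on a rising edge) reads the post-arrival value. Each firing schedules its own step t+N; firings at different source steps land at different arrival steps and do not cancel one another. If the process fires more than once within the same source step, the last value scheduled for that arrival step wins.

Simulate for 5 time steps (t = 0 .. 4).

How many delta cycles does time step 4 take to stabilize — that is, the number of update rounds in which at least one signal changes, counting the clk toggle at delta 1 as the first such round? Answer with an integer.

t=0 Δ0: clk=0 r=0 z=1 x=1 q=0 u=1 v=1 y=0
  Δ1: clk:0→1
  Δ2: v:1→0
  (2Δ to stable)
t=1 Δ0: clk=1 r=0 z=1 x=1 q=0 u=1 v=0 y=0
  Δ1: clk:1→0, q:0→1, y:0→1
  Δ2: r:0→1, u:1→0
  Δ3: r:1→0
  (3Δ to stable)
t=2 Δ0: clk=0 r=0 z=1 x=1 q=1 u=0 v=0 y=1
  Δ1: clk:0→1, y:1→0
  Δ2: r:0→1, u:0→1
  Δ3: r:1→0
  (3Δ to stable)
t=3 Δ0: clk=1 r=0 z=1 x=1 q=1 u=1 v=0 y=0
  Δ1: clk:1→0, y:0→1
  Δ2: r:0→1, u:1→0
  Δ3: r:1→0
  (3Δ to stable)
t=4 Δ0: clk=0 r=0 z=1 x=1 q=1 u=0 v=0 y=1
  Δ1: clk:0→1, y:1→0
  Δ2: r:0→1, u:0→1
  Δ3: r:1→0
  (3Δ to stable)

3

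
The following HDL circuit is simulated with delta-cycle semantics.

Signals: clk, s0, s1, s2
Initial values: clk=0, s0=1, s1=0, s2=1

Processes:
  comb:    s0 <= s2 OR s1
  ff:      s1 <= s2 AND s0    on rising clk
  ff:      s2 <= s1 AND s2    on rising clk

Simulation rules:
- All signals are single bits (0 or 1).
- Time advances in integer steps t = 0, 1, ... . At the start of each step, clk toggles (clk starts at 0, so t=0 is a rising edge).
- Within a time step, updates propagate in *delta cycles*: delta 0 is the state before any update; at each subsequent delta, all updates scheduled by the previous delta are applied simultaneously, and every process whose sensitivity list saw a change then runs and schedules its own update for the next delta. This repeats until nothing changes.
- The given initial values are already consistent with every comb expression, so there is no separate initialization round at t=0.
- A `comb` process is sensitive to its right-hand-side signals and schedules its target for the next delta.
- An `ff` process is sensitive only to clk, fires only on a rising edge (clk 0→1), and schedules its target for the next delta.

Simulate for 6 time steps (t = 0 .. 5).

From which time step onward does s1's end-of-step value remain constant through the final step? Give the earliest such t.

t0.Δ0 s1=0 s0=1 s2=1 clk=0
t0.Δ1 s1=0 s0=1 s2=1 clk=1
t0.Δ2 s1=1 s0=1 s2=0 clk=1
t1.Δ0 s1=1 s0=1 s2=0 clk=1
t1.Δ1 s1=1 s0=1 s2=0 clk=0
t2.Δ0 s1=1 s0=1 s2=0 clk=0
t2.Δ1 s1=1 s0=1 s2=0 clk=1
t2.Δ2 s1=0 s0=1 s2=0 clk=1
t2.Δ3 s1=0 s0=0 s2=0 clk=1
t3.Δ0 s1=0 s0=0 s2=0 clk=1
t3.Δ1 s1=0 s0=0 s2=0 clk=0
t4.Δ0 s1=0 s0=0 s2=0 clk=0
t4.Δ1 s1=0 s0=0 s2=0 clk=1
t5.Δ0 s1=0 s0=0 s2=0 clk=1
t5.Δ1 s1=0 s0=0 s2=0 clk=0

2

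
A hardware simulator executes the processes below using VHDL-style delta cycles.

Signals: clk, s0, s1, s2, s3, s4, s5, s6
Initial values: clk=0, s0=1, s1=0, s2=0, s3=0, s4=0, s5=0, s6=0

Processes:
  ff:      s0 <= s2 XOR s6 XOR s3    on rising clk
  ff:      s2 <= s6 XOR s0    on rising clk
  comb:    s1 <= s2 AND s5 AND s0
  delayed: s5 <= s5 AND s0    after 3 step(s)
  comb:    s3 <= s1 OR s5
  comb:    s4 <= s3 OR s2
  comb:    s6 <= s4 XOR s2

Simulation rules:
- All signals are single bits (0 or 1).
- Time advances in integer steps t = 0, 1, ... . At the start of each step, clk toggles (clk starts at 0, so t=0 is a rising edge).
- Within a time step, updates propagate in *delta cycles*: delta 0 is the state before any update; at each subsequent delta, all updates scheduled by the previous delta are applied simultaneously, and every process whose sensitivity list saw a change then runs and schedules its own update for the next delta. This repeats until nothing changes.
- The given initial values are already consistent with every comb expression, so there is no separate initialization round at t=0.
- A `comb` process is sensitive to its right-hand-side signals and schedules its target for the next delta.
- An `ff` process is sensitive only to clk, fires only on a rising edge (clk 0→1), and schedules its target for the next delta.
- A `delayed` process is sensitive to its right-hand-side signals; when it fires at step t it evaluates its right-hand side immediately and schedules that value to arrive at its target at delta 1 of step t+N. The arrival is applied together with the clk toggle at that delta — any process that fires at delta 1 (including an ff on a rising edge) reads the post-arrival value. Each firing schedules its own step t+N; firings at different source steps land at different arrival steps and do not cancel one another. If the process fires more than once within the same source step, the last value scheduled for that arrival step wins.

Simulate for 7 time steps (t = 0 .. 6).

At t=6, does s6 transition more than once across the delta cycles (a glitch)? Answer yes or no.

yes

t0.Δ0 s4=0 s3=0 s5=0 clk=0 s6=0 s1=0 s0=1 s2=0
t0.Δ1 s4=0 s3=0 s5=0 clk=1 s6=0 s1=0 s0=1 s2=0
t0.Δ2 s4=0 s3=0 s5=0 clk=1 s6=0 s1=0 s0=0 s2=1
t0.Δ3 s4=1 s3=0 s5=0 clk=1 s6=1 s1=0 s0=0 s2=1
t0.Δ4 s4=1 s3=0 s5=0 clk=1 s6=0 s1=0 s0=0 s2=1
t1.Δ0 s4=1 s3=0 s5=0 clk=1 s6=0 s1=0 s0=0 s2=1
t1.Δ1 s4=1 s3=0 s5=0 clk=0 s6=0 s1=0 s0=0 s2=1
t2.Δ0 s4=1 s3=0 s5=0 clk=0 s6=0 s1=0 s0=0 s2=1
t2.Δ1 s4=1 s3=0 s5=0 clk=1 s6=0 s1=0 s0=0 s2=1
t2.Δ2 s4=1 s3=0 s5=0 clk=1 s6=0 s1=0 s0=1 s2=0
t2.Δ3 s4=0 s3=0 s5=0 clk=1 s6=1 s1=0 s0=1 s2=0
t2.Δ4 s4=0 s3=0 s5=0 clk=1 s6=0 s1=0 s0=1 s2=0
t3.Δ0 s4=0 s3=0 s5=0 clk=1 s6=0 s1=0 s0=1 s2=0
t3.Δ1 s4=0 s3=0 s5=0 clk=0 s6=0 s1=0 s0=1 s2=0
t4.Δ0 s4=0 s3=0 s5=0 clk=0 s6=0 s1=0 s0=1 s2=0
t4.Δ1 s4=0 s3=0 s5=0 clk=1 s6=0 s1=0 s0=1 s2=0
t4.Δ2 s4=0 s3=0 s5=0 clk=1 s6=0 s1=0 s0=0 s2=1
t4.Δ3 s4=1 s3=0 s5=0 clk=1 s6=1 s1=0 s0=0 s2=1
t4.Δ4 s4=1 s3=0 s5=0 clk=1 s6=0 s1=0 s0=0 s2=1
t5.Δ0 s4=1 s3=0 s5=0 clk=1 s6=0 s1=0 s0=0 s2=1
t5.Δ1 s4=1 s3=0 s5=0 clk=0 s6=0 s1=0 s0=0 s2=1
t6.Δ0 s4=1 s3=0 s5=0 clk=0 s6=0 s1=0 s0=0 s2=1
t6.Δ1 s4=1 s3=0 s5=0 clk=1 s6=0 s1=0 s0=0 s2=1
t6.Δ2 s4=1 s3=0 s5=0 clk=1 s6=0 s1=0 s0=1 s2=0
t6.Δ3 s4=0 s3=0 s5=0 clk=1 s6=1 s1=0 s0=1 s2=0
t6.Δ4 s4=0 s3=0 s5=0 clk=1 s6=0 s1=0 s0=1 s2=0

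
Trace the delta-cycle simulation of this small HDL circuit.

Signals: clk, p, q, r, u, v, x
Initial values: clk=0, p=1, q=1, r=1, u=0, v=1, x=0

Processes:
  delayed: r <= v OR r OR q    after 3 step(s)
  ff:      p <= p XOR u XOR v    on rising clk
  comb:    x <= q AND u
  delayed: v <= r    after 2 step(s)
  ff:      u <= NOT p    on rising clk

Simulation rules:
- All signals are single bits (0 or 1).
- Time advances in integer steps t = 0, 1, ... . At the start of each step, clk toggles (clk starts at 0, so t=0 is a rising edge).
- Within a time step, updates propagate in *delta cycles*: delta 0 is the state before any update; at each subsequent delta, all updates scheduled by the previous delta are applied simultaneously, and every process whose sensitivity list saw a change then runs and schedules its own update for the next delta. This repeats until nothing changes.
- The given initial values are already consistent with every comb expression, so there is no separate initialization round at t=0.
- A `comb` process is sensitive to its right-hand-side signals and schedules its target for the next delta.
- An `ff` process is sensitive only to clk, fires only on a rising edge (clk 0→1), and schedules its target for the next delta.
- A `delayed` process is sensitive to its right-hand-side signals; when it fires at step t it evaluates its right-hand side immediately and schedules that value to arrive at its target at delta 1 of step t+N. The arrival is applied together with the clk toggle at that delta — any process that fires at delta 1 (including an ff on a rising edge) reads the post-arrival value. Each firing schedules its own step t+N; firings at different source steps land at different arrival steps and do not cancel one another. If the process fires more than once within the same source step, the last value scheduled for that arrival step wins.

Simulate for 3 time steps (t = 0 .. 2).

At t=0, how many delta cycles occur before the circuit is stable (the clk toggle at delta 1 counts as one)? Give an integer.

2

t=0 Δ0: v=1 p=1 r=1 x=0 q=1 clk=0 u=0
  Δ1: clk:0→1
  Δ2: p:1→0
  (2Δ to stable)
t=1 Δ0: v=1 p=0 r=1 x=0 q=1 clk=1 u=0
  Δ1: clk:1→0
  (1Δ to stable)
t=2 Δ0: v=1 p=0 r=1 x=0 q=1 clk=0 u=0
  Δ1: clk:0→1
  Δ2: p:0→1, u:0→1
  Δ3: x:0→1
  (3Δ to stable)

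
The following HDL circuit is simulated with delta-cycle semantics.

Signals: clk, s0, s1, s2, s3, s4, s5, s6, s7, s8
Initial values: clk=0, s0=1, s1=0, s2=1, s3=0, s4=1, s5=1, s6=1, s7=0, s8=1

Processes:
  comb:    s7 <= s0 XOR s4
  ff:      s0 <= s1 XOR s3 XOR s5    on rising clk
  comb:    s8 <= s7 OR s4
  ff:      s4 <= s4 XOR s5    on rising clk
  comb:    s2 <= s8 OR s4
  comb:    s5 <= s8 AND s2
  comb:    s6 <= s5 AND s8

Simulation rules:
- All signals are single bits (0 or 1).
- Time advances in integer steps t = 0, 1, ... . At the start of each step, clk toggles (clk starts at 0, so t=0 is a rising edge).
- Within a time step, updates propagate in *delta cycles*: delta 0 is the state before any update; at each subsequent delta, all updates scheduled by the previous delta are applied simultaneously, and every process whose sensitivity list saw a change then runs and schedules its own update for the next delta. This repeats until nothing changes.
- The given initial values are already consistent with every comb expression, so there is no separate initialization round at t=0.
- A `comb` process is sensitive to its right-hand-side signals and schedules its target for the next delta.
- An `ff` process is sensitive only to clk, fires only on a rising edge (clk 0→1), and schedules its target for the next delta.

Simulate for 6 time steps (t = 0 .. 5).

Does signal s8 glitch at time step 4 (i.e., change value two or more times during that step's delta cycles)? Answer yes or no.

yes

t0.Δ0 s4=1 s6=1 clk=0 s8=1 s7=0 s5=1 s3=0 s1=0 s0=1 s2=1
t0.Δ1 s4=1 s6=1 clk=1 s8=1 s7=0 s5=1 s3=0 s1=0 s0=1 s2=1
t0.Δ2 s4=0 s6=1 clk=1 s8=1 s7=0 s5=1 s3=0 s1=0 s0=1 s2=1
t0.Δ3 s4=0 s6=1 clk=1 s8=0 s7=1 s5=1 s3=0 s1=0 s0=1 s2=1
t0.Δ4 s4=0 s6=0 clk=1 s8=1 s7=1 s5=0 s3=0 s1=0 s0=1 s2=0
t0.Δ5 s4=0 s6=0 clk=1 s8=1 s7=1 s5=0 s3=0 s1=0 s0=1 s2=1
t0.Δ6 s4=0 s6=0 clk=1 s8=1 s7=1 s5=1 s3=0 s1=0 s0=1 s2=1
t0.Δ7 s4=0 s6=1 clk=1 s8=1 s7=1 s5=1 s3=0 s1=0 s0=1 s2=1
t1.Δ0 s4=0 s6=1 clk=1 s8=1 s7=1 s5=1 s3=0 s1=0 s0=1 s2=1
t1.Δ1 s4=0 s6=1 clk=0 s8=1 s7=1 s5=1 s3=0 s1=0 s0=1 s2=1
t2.Δ0 s4=0 s6=1 clk=0 s8=1 s7=1 s5=1 s3=0 s1=0 s0=1 s2=1
t2.Δ1 s4=0 s6=1 clk=1 s8=1 s7=1 s5=1 s3=0 s1=0 s0=1 s2=1
t2.Δ2 s4=1 s6=1 clk=1 s8=1 s7=1 s5=1 s3=0 s1=0 s0=1 s2=1
t2.Δ3 s4=1 s6=1 clk=1 s8=1 s7=0 s5=1 s3=0 s1=0 s0=1 s2=1
t3.Δ0 s4=1 s6=1 clk=1 s8=1 s7=0 s5=1 s3=0 s1=0 s0=1 s2=1
t3.Δ1 s4=1 s6=1 clk=0 s8=1 s7=0 s5=1 s3=0 s1=0 s0=1 s2=1
t4.Δ0 s4=1 s6=1 clk=0 s8=1 s7=0 s5=1 s3=0 s1=0 s0=1 s2=1
t4.Δ1 s4=1 s6=1 clk=1 s8=1 s7=0 s5=1 s3=0 s1=0 s0=1 s2=1
t4.Δ2 s4=0 s6=1 clk=1 s8=1 s7=0 s5=1 s3=0 s1=0 s0=1 s2=1
t4.Δ3 s4=0 s6=1 clk=1 s8=0 s7=1 s5=1 s3=0 s1=0 s0=1 s2=1
t4.Δ4 s4=0 s6=0 clk=1 s8=1 s7=1 s5=0 s3=0 s1=0 s0=1 s2=0
t4.Δ5 s4=0 s6=0 clk=1 s8=1 s7=1 s5=0 s3=0 s1=0 s0=1 s2=1
t4.Δ6 s4=0 s6=0 clk=1 s8=1 s7=1 s5=1 s3=0 s1=0 s0=1 s2=1
t4.Δ7 s4=0 s6=1 clk=1 s8=1 s7=1 s5=1 s3=0 s1=0 s0=1 s2=1
t5.Δ0 s4=0 s6=1 clk=1 s8=1 s7=1 s5=1 s3=0 s1=0 s0=1 s2=1
t5.Δ1 s4=0 s6=1 clk=0 s8=1 s7=1 s5=1 s3=0 s1=0 s0=1 s2=1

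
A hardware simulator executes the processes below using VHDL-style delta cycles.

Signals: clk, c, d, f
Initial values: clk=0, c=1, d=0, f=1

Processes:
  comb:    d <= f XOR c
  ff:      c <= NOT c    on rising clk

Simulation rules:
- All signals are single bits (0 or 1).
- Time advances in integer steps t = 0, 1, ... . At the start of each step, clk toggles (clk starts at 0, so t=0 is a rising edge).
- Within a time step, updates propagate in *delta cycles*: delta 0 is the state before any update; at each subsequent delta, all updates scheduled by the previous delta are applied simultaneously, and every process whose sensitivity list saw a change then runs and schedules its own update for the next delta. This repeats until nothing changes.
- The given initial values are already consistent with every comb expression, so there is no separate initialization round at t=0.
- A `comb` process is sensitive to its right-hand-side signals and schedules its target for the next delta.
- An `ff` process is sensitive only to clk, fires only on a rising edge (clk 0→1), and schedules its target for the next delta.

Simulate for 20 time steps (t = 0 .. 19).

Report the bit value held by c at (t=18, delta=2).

[bits: d,clk,c,f]
t=0: Δ0=0011 Δ1=0111 Δ2=0101 Δ3=1101 | 3Δ
t=1: Δ0=1101 Δ1=1001 | 1Δ
t=2: Δ0=1001 Δ1=1101 Δ2=1111 Δ3=0111 | 3Δ
t=3: Δ0=0111 Δ1=0011 | 1Δ
t=4: Δ0=0011 Δ1=0111 Δ2=0101 Δ3=1101 | 3Δ
t=5: Δ0=1101 Δ1=1001 | 1Δ
t=6: Δ0=1001 Δ1=1101 Δ2=1111 Δ3=0111 | 3Δ
t=7: Δ0=0111 Δ1=0011 | 1Δ
t=8: Δ0=0011 Δ1=0111 Δ2=0101 Δ3=1101 | 3Δ
t=9: Δ0=1101 Δ1=1001 | 1Δ
t=10: Δ0=1001 Δ1=1101 Δ2=1111 Δ3=0111 | 3Δ
t=11: Δ0=0111 Δ1=0011 | 1Δ
t=12: Δ0=0011 Δ1=0111 Δ2=0101 Δ3=1101 | 3Δ
t=13: Δ0=1101 Δ1=1001 | 1Δ
t=14: Δ0=1001 Δ1=1101 Δ2=1111 Δ3=0111 | 3Δ
t=15: Δ0=0111 Δ1=0011 | 1Δ
t=16: Δ0=0011 Δ1=0111 Δ2=0101 Δ3=1101 | 3Δ
t=17: Δ0=1101 Δ1=1001 | 1Δ
t=18: Δ0=1001 Δ1=1101 Δ2=1111 Δ3=0111 | 3Δ
t=19: Δ0=0111 Δ1=0011 | 1Δ

1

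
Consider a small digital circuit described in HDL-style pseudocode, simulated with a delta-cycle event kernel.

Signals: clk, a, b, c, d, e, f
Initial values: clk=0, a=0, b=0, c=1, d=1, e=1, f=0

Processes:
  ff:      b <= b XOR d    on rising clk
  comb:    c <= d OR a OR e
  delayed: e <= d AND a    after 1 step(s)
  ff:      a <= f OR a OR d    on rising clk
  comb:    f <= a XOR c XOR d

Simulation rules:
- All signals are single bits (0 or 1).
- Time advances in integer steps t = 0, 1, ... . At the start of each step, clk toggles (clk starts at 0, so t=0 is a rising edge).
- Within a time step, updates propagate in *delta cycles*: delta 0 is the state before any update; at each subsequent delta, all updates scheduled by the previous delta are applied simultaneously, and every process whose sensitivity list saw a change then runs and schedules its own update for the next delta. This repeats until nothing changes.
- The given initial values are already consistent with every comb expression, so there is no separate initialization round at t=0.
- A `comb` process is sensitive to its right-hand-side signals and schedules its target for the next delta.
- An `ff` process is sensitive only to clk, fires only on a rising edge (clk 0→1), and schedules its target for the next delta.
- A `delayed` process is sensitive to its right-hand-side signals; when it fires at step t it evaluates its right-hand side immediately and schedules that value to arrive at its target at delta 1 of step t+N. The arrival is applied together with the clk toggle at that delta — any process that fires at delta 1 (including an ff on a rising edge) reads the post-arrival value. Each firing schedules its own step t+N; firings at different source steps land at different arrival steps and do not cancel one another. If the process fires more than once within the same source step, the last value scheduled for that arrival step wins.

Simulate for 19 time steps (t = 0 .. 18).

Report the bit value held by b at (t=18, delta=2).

t=0 Δ0: d=1 b=0 f=0 clk=0 c=1 e=1 a=0
  Δ1: clk:0→1
  Δ2: b:0→1, a:0→1
  Δ3: f:0→1
  (3Δ to stable)
t=1 Δ0: d=1 b=1 f=1 clk=1 c=1 e=1 a=1
  Δ1: clk:1→0
  (1Δ to stable)
t=2 Δ0: d=1 b=1 f=1 clk=0 c=1 e=1 a=1
  Δ1: clk:0→1
  Δ2: b:1→0
  (2Δ to stable)
t=3 Δ0: d=1 b=0 f=1 clk=1 c=1 e=1 a=1
  Δ1: clk:1→0
  (1Δ to stable)
t=4 Δ0: d=1 b=0 f=1 clk=0 c=1 e=1 a=1
  Δ1: clk:0→1
  Δ2: b:0→1
  (2Δ to stable)
t=5 Δ0: d=1 b=1 f=1 clk=1 c=1 e=1 a=1
  Δ1: clk:1→0
  (1Δ to stable)
t=6 Δ0: d=1 b=1 f=1 clk=0 c=1 e=1 a=1
  Δ1: clk:0→1
  Δ2: b:1→0
  (2Δ to stable)
t=7 Δ0: d=1 b=0 f=1 clk=1 c=1 e=1 a=1
  Δ1: clk:1→0
  (1Δ to stable)
t=8 Δ0: d=1 b=0 f=1 clk=0 c=1 e=1 a=1
  Δ1: clk:0→1
  Δ2: b:0→1
  (2Δ to stable)
t=9 Δ0: d=1 b=1 f=1 clk=1 c=1 e=1 a=1
  Δ1: clk:1→0
  (1Δ to stable)
t=10 Δ0: d=1 b=1 f=1 clk=0 c=1 e=1 a=1
  Δ1: clk:0→1
  Δ2: b:1→0
  (2Δ to stable)
t=11 Δ0: d=1 b=0 f=1 clk=1 c=1 e=1 a=1
  Δ1: clk:1→0
  (1Δ to stable)
t=12 Δ0: d=1 b=0 f=1 clk=0 c=1 e=1 a=1
  Δ1: clk:0→1
  Δ2: b:0→1
  (2Δ to stable)
t=13 Δ0: d=1 b=1 f=1 clk=1 c=1 e=1 a=1
  Δ1: clk:1→0
  (1Δ to stable)
t=14 Δ0: d=1 b=1 f=1 clk=0 c=1 e=1 a=1
  Δ1: clk:0→1
  Δ2: b:1→0
  (2Δ to stable)
t=15 Δ0: d=1 b=0 f=1 clk=1 c=1 e=1 a=1
  Δ1: clk:1→0
  (1Δ to stable)
t=16 Δ0: d=1 b=0 f=1 clk=0 c=1 e=1 a=1
  Δ1: clk:0→1
  Δ2: b:0→1
  (2Δ to stable)
t=17 Δ0: d=1 b=1 f=1 clk=1 c=1 e=1 a=1
  Δ1: clk:1→0
  (1Δ to stable)
t=18 Δ0: d=1 b=1 f=1 clk=0 c=1 e=1 a=1
  Δ1: clk:0→1
  Δ2: b:1→0
  (2Δ to stable)

0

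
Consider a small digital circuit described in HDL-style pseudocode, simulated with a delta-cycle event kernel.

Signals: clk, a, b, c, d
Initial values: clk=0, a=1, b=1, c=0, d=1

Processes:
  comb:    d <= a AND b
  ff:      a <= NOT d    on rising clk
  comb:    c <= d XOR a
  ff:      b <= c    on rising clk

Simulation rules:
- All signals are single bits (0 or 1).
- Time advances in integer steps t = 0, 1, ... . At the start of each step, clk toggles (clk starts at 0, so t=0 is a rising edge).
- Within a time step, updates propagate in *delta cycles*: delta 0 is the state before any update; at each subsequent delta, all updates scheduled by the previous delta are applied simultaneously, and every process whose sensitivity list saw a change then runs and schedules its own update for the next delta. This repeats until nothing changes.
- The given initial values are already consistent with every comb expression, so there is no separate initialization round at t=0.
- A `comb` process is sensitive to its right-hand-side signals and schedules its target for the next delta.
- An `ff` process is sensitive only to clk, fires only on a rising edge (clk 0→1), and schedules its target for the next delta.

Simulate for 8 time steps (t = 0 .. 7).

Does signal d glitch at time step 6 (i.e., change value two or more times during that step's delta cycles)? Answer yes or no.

no

[bits: d,c,b,clk,a]
t=0: Δ0=10101 Δ1=10111 Δ2=10010 Δ3=01010 Δ4=00010 | 4Δ
t=1: Δ0=00010 Δ1=00000 | 1Δ
t=2: Δ0=00000 Δ1=00010 Δ2=00011 Δ3=01011 | 3Δ
t=3: Δ0=01011 Δ1=01001 | 1Δ
t=4: Δ0=01001 Δ1=01011 Δ2=01111 Δ3=11111 Δ4=10111 | 4Δ
t=5: Δ0=10111 Δ1=10101 | 1Δ
t=6: Δ0=10101 Δ1=10111 Δ2=10010 Δ3=01010 Δ4=00010 | 4Δ
t=7: Δ0=00010 Δ1=00000 | 1Δ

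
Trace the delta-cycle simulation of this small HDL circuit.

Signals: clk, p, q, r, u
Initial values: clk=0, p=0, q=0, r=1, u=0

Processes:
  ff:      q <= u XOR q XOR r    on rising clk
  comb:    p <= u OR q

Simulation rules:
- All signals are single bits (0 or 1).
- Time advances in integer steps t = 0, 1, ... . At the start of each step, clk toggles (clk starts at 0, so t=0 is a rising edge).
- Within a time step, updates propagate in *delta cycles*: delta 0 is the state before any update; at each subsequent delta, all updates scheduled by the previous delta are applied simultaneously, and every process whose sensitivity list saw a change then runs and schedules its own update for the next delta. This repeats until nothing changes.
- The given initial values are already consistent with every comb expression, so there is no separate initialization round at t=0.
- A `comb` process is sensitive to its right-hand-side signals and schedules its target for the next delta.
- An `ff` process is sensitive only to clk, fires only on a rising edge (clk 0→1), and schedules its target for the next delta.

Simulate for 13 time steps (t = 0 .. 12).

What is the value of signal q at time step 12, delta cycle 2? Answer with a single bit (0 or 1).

1

t=0 Δ0: p=0 r=1 q=0 u=0 clk=0
  Δ1: clk:0→1
  Δ2: q:0→1
  Δ3: p:0→1
  (3Δ to stable)
t=1 Δ0: p=1 r=1 q=1 u=0 clk=1
  Δ1: clk:1→0
  (1Δ to stable)
t=2 Δ0: p=1 r=1 q=1 u=0 clk=0
  Δ1: clk:0→1
  Δ2: q:1→0
  Δ3: p:1→0
  (3Δ to stable)
t=3 Δ0: p=0 r=1 q=0 u=0 clk=1
  Δ1: clk:1→0
  (1Δ to stable)
t=4 Δ0: p=0 r=1 q=0 u=0 clk=0
  Δ1: clk:0→1
  Δ2: q:0→1
  Δ3: p:0→1
  (3Δ to stable)
t=5 Δ0: p=1 r=1 q=1 u=0 clk=1
  Δ1: clk:1→0
  (1Δ to stable)
t=6 Δ0: p=1 r=1 q=1 u=0 clk=0
  Δ1: clk:0→1
  Δ2: q:1→0
  Δ3: p:1→0
  (3Δ to stable)
t=7 Δ0: p=0 r=1 q=0 u=0 clk=1
  Δ1: clk:1→0
  (1Δ to stable)
t=8 Δ0: p=0 r=1 q=0 u=0 clk=0
  Δ1: clk:0→1
  Δ2: q:0→1
  Δ3: p:0→1
  (3Δ to stable)
t=9 Δ0: p=1 r=1 q=1 u=0 clk=1
  Δ1: clk:1→0
  (1Δ to stable)
t=10 Δ0: p=1 r=1 q=1 u=0 clk=0
  Δ1: clk:0→1
  Δ2: q:1→0
  Δ3: p:1→0
  (3Δ to stable)
t=11 Δ0: p=0 r=1 q=0 u=0 clk=1
  Δ1: clk:1→0
  (1Δ to stable)
t=12 Δ0: p=0 r=1 q=0 u=0 clk=0
  Δ1: clk:0→1
  Δ2: q:0→1
  Δ3: p:0→1
  (3Δ to stable)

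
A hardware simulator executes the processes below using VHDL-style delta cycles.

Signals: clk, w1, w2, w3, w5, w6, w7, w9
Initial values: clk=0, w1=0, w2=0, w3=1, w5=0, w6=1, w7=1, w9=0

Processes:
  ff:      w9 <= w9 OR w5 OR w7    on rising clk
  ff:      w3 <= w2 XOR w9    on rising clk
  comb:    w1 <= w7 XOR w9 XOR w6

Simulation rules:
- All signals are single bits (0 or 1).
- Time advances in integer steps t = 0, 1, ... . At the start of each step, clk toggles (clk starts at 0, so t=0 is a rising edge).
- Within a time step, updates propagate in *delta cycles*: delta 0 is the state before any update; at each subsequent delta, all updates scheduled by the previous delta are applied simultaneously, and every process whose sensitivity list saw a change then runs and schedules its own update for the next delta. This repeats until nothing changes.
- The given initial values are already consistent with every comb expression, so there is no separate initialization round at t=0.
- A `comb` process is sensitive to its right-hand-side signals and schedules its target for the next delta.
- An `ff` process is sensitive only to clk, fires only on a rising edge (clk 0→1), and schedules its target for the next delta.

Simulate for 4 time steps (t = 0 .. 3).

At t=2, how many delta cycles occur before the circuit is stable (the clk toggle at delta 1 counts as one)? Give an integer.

[bits: w5,clk,w2,w3,w9,w6,w1,w7]
t=0: Δ0=00010101 Δ1=01010101 Δ2=01001101 Δ3=01001111 | 3Δ
t=1: Δ0=01001111 Δ1=00001111 | 1Δ
t=2: Δ0=00001111 Δ1=01001111 Δ2=01011111 | 2Δ
t=3: Δ0=01011111 Δ1=00011111 | 1Δ

2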